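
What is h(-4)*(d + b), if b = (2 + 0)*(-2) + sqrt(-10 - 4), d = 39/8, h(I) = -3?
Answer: -21/8 - 3*I*sqrt(14) ≈ -2.625 - 11.225*I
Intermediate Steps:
d = 39/8 (d = 39*(1/8) = 39/8 ≈ 4.8750)
b = -4 + I*sqrt(14) (b = 2*(-2) + sqrt(-14) = -4 + I*sqrt(14) ≈ -4.0 + 3.7417*I)
h(-4)*(d + b) = -3*(39/8 + (-4 + I*sqrt(14))) = -3*(7/8 + I*sqrt(14)) = -21/8 - 3*I*sqrt(14)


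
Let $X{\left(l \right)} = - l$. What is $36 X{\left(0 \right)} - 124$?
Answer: $-124$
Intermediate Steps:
$36 X{\left(0 \right)} - 124 = 36 \left(\left(-1\right) 0\right) - 124 = 36 \cdot 0 - 124 = 0 - 124 = -124$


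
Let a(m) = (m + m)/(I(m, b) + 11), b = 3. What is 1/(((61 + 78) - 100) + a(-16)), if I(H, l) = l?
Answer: 7/257 ≈ 0.027237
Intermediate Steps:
a(m) = m/7 (a(m) = (m + m)/(3 + 11) = (2*m)/14 = (2*m)*(1/14) = m/7)
1/(((61 + 78) - 100) + a(-16)) = 1/(((61 + 78) - 100) + (⅐)*(-16)) = 1/((139 - 100) - 16/7) = 1/(39 - 16/7) = 1/(257/7) = 7/257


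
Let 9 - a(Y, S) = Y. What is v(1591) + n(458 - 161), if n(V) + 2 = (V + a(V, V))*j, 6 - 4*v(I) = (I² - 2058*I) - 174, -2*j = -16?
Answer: 743457/4 ≈ 1.8586e+5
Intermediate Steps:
a(Y, S) = 9 - Y
j = 8 (j = -½*(-16) = 8)
v(I) = 45 - I²/4 + 1029*I/2 (v(I) = 3/2 - ((I² - 2058*I) - 174)/4 = 3/2 - (-174 + I² - 2058*I)/4 = 3/2 + (87/2 - I²/4 + 1029*I/2) = 45 - I²/4 + 1029*I/2)
n(V) = 70 (n(V) = -2 + (V + (9 - V))*8 = -2 + 9*8 = -2 + 72 = 70)
v(1591) + n(458 - 161) = (45 - ¼*1591² + (1029/2)*1591) + 70 = (45 - ¼*2531281 + 1637139/2) + 70 = (45 - 2531281/4 + 1637139/2) + 70 = 743177/4 + 70 = 743457/4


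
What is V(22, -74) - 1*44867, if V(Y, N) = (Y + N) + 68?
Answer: -44851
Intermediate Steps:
V(Y, N) = 68 + N + Y (V(Y, N) = (N + Y) + 68 = 68 + N + Y)
V(22, -74) - 1*44867 = (68 - 74 + 22) - 1*44867 = 16 - 44867 = -44851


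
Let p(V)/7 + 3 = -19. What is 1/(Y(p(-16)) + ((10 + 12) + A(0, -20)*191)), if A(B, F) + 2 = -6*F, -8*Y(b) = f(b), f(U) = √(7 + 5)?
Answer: 120320/2714419199 + 4*√3/8143257597 ≈ 4.4327e-5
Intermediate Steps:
p(V) = -154 (p(V) = -21 + 7*(-19) = -21 - 133 = -154)
f(U) = 2*√3 (f(U) = √12 = 2*√3)
Y(b) = -√3/4
A(B, F) = -2 - 6*F
1/(Y(p(-16)) + ((10 + 12) + A(0, -20)*191)) = 1/(-√3/4 + ((10 + 12) + (-2 - 6*(-20))*191)) = 1/(-√3/4 + (22 + (-2 + 120)*191)) = 1/(-√3/4 + (22 + 118*191)) = 1/(-√3/4 + (22 + 22538)) = 1/(-√3/4 + 22560) = 1/(22560 - √3/4)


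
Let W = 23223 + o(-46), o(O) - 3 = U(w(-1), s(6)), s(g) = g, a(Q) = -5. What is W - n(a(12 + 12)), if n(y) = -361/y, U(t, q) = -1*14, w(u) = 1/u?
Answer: 115699/5 ≈ 23140.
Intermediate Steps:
U(t, q) = -14
o(O) = -11 (o(O) = 3 - 14 = -11)
W = 23212 (W = 23223 - 11 = 23212)
W - n(a(12 + 12)) = 23212 - (-361)/(-5) = 23212 - (-361)*(-1)/5 = 23212 - 1*361/5 = 23212 - 361/5 = 115699/5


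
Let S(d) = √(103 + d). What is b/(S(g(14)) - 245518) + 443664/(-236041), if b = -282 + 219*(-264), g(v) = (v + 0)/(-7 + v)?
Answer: -256887338934012/156355343541769 + 58098*√105/60279088219 ≈ -1.6430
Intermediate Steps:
g(v) = v/(-7 + v)
b = -58098 (b = -282 - 57816 = -58098)
b/(S(g(14)) - 245518) + 443664/(-236041) = -58098/(√(103 + 14/(-7 + 14)) - 245518) + 443664/(-236041) = -58098/(√(103 + 14/7) - 245518) + 443664*(-1/236041) = -58098/(√(103 + 14*(⅐)) - 245518) - 34128/18157 = -58098/(√(103 + 2) - 245518) - 34128/18157 = -58098/(√105 - 245518) - 34128/18157 = -58098/(-245518 + √105) - 34128/18157 = -34128/18157 - 58098/(-245518 + √105)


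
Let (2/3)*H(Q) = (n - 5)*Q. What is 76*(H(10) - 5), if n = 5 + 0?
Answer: -380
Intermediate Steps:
n = 5
H(Q) = 0 (H(Q) = 3*((5 - 5)*Q)/2 = 3*(0*Q)/2 = (3/2)*0 = 0)
76*(H(10) - 5) = 76*(0 - 5) = 76*(-5) = -380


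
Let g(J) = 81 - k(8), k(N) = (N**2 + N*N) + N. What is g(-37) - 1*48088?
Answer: -48143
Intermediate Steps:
k(N) = N + 2*N**2 (k(N) = (N**2 + N**2) + N = 2*N**2 + N = N + 2*N**2)
g(J) = -55 (g(J) = 81 - 8*(1 + 2*8) = 81 - 8*(1 + 16) = 81 - 8*17 = 81 - 1*136 = 81 - 136 = -55)
g(-37) - 1*48088 = -55 - 1*48088 = -55 - 48088 = -48143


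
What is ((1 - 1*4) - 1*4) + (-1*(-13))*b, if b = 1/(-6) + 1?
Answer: 23/6 ≈ 3.8333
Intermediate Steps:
b = 5/6 (b = 1*(-1/6) + 1 = -1/6 + 1 = 5/6 ≈ 0.83333)
((1 - 1*4) - 1*4) + (-1*(-13))*b = ((1 - 1*4) - 1*4) - 1*(-13)*(5/6) = ((1 - 4) - 4) + 13*(5/6) = (-3 - 4) + 65/6 = -7 + 65/6 = 23/6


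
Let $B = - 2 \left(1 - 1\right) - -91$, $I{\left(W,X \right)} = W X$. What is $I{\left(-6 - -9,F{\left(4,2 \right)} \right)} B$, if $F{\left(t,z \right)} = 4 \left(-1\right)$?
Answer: $-1092$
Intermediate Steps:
$F{\left(t,z \right)} = -4$
$B = 91$ ($B = \left(-2\right) 0 + 91 = 0 + 91 = 91$)
$I{\left(-6 - -9,F{\left(4,2 \right)} \right)} B = \left(-6 - -9\right) \left(-4\right) 91 = \left(-6 + 9\right) \left(-4\right) 91 = 3 \left(-4\right) 91 = \left(-12\right) 91 = -1092$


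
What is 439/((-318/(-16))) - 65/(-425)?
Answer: 300587/13515 ≈ 22.241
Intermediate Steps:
439/((-318/(-16))) - 65/(-425) = 439/((-318*(-1/16))) - 65*(-1/425) = 439/(159/8) + 13/85 = 439*(8/159) + 13/85 = 3512/159 + 13/85 = 300587/13515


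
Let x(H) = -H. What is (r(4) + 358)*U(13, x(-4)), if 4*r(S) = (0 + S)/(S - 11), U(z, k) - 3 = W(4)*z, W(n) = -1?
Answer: -25050/7 ≈ -3578.6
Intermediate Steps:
U(z, k) = 3 - z
r(S) = S/(4*(-11 + S)) (r(S) = ((0 + S)/(S - 11))/4 = (S/(-11 + S))/4 = S/(4*(-11 + S)))
(r(4) + 358)*U(13, x(-4)) = ((¼)*4/(-11 + 4) + 358)*(3 - 1*13) = ((¼)*4/(-7) + 358)*(3 - 13) = ((¼)*4*(-⅐) + 358)*(-10) = (-⅐ + 358)*(-10) = (2505/7)*(-10) = -25050/7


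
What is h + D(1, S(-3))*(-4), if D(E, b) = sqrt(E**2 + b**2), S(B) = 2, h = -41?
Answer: -41 - 4*sqrt(5) ≈ -49.944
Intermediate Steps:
h + D(1, S(-3))*(-4) = -41 + sqrt(1**2 + 2**2)*(-4) = -41 + sqrt(1 + 4)*(-4) = -41 + sqrt(5)*(-4) = -41 - 4*sqrt(5)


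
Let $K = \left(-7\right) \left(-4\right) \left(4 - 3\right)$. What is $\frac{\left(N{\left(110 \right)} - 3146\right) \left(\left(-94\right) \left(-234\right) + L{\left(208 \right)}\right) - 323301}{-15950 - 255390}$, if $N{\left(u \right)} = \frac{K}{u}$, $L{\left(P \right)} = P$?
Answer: $\frac{3859428819}{14923700} \approx 258.61$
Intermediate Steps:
$K = 28$ ($K = 28 \left(4 - 3\right) = 28 \cdot 1 = 28$)
$N{\left(u \right)} = \frac{28}{u}$
$\frac{\left(N{\left(110 \right)} - 3146\right) \left(\left(-94\right) \left(-234\right) + L{\left(208 \right)}\right) - 323301}{-15950 - 255390} = \frac{\left(\frac{28}{110} - 3146\right) \left(\left(-94\right) \left(-234\right) + 208\right) - 323301}{-15950 - 255390} = \frac{\left(28 \cdot \frac{1}{110} - 3146\right) \left(21996 + 208\right) - 323301}{-271340} = \left(\left(\frac{14}{55} - 3146\right) 22204 - 323301\right) \left(- \frac{1}{271340}\right) = \left(\left(- \frac{173016}{55}\right) 22204 - 323301\right) \left(- \frac{1}{271340}\right) = \left(- \frac{3841647264}{55} - 323301\right) \left(- \frac{1}{271340}\right) = \left(- \frac{3859428819}{55}\right) \left(- \frac{1}{271340}\right) = \frac{3859428819}{14923700}$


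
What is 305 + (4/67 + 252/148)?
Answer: 760464/2479 ≈ 306.76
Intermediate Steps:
305 + (4/67 + 252/148) = 305 + (4*(1/67) + 252*(1/148)) = 305 + (4/67 + 63/37) = 305 + 4369/2479 = 760464/2479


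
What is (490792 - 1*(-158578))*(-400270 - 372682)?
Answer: -501931840240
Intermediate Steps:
(490792 - 1*(-158578))*(-400270 - 372682) = (490792 + 158578)*(-772952) = 649370*(-772952) = -501931840240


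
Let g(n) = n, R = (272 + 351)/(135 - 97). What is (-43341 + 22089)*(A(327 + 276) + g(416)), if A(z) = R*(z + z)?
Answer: -8151693396/19 ≈ -4.2904e+8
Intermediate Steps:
R = 623/38 ≈ 16.395
A(z) = 623*z/19 (A(z) = 623*(z + z)/38 = 623*(2*z)/38 = 623*z/19)
(-43341 + 22089)*(A(327 + 276) + g(416)) = (-43341 + 22089)*(623*(327 + 276)/19 + 416) = -21252*((623/19)*603 + 416) = -21252*(375669/19 + 416) = -21252*383573/19 = -8151693396/19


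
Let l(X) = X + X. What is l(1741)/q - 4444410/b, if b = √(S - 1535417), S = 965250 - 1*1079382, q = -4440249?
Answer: -3482/4440249 + 4444410*I*√1649549/1649549 ≈ -0.00078419 + 3460.4*I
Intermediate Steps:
l(X) = 2*X
S = -114132 (S = 965250 - 1079382 = -114132)
b = I*√1649549 (b = √(-114132 - 1535417) = √(-1649549) = I*√1649549 ≈ 1284.3*I)
l(1741)/q - 4444410/b = (2*1741)/(-4440249) - 4444410*(-I*√1649549/1649549) = 3482*(-1/4440249) - (-4444410)*I*√1649549/1649549 = -3482/4440249 + 4444410*I*√1649549/1649549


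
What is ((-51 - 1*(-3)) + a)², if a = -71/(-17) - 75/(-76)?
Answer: 3063069025/1669264 ≈ 1835.0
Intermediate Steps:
a = 6671/1292 (a = -71*(-1/17) - 75*(-1/76) = 71/17 + 75/76 = 6671/1292 ≈ 5.1633)
((-51 - 1*(-3)) + a)² = ((-51 - 1*(-3)) + 6671/1292)² = ((-51 + 3) + 6671/1292)² = (-48 + 6671/1292)² = (-55345/1292)² = 3063069025/1669264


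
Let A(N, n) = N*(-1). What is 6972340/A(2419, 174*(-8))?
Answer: -6972340/2419 ≈ -2882.3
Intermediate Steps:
A(N, n) = -N
6972340/A(2419, 174*(-8)) = 6972340/((-1*2419)) = 6972340/(-2419) = 6972340*(-1/2419) = -6972340/2419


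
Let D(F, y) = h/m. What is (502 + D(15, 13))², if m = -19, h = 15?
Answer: 90687529/361 ≈ 2.5121e+5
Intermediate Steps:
D(F, y) = -15/19 (D(F, y) = 15/(-19) = 15*(-1/19) = -15/19)
(502 + D(15, 13))² = (502 - 15/19)² = (9523/19)² = 90687529/361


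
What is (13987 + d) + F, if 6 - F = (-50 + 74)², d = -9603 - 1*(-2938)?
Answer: 6752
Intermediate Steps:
d = -6665 (d = -9603 + 2938 = -6665)
F = -570 (F = 6 - (-50 + 74)² = 6 - 1*24² = 6 - 1*576 = 6 - 576 = -570)
(13987 + d) + F = (13987 - 6665) - 570 = 7322 - 570 = 6752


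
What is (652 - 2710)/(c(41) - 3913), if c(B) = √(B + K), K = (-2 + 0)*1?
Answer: 309729/588905 + 1029*√39/7655765 ≈ 0.52678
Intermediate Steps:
K = -2 (K = -2*1 = -2)
c(B) = √(-2 + B) (c(B) = √(B - 2) = √(-2 + B))
(652 - 2710)/(c(41) - 3913) = (652 - 2710)/(√(-2 + 41) - 3913) = -2058/(√39 - 3913) = -2058/(-3913 + √39)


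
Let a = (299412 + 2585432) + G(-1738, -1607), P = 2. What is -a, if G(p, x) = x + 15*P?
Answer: -2883267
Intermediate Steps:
G(p, x) = 30 + x (G(p, x) = x + 15*2 = x + 30 = 30 + x)
a = 2883267 (a = (299412 + 2585432) + (30 - 1607) = 2884844 - 1577 = 2883267)
-a = -1*2883267 = -2883267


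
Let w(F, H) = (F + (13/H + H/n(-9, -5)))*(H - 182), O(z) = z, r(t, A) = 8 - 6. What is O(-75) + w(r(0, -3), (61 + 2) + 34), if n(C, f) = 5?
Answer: -184823/97 ≈ -1905.4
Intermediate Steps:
r(t, A) = 2
w(F, H) = (-182 + H)*(F + 13/H + H/5) (w(F, H) = (F + (13/H + H/5))*(H - 182) = (F + (13/H + H*(⅕)))*(-182 + H) = (F + (13/H + H/5))*(-182 + H) = (F + 13/H + H/5)*(-182 + H) = (-182 + H)*(F + 13/H + H/5))
O(-75) + w(r(0, -3), (61 + 2) + 34) = -75 + (13 - 2366/((61 + 2) + 34) - 182*2 - 182*((61 + 2) + 34)/5 + ((61 + 2) + 34)²/5 + 2*((61 + 2) + 34)) = -75 + (13 - 2366/(63 + 34) - 364 - 182*(63 + 34)/5 + (63 + 34)²/5 + 2*(63 + 34)) = -75 + (13 - 2366/97 - 364 - 182/5*97 + (⅕)*97² + 2*97) = -75 + (13 - 2366*1/97 - 364 - 17654/5 + (⅕)*9409 + 194) = -75 + (13 - 2366/97 - 364 - 17654/5 + 9409/5 + 194) = -75 - 177548/97 = -184823/97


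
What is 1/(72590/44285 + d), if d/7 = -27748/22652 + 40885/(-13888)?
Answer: -836234176/23032387109 ≈ -0.036307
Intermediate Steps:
d = -46838973/1605056 (d = 7*(-27748/22652 + 40885/(-13888)) = 7*(-27748*1/22652 + 40885*(-1/13888)) = 7*(-991/809 - 40885/13888) = 7*(-46838973/11235392) = -46838973/1605056 ≈ -29.182)
1/(72590/44285 + d) = 1/(72590/44285 - 46838973/1605056) = 1/(72590*(1/44285) - 46838973/1605056) = 1/(854/521 - 46838973/1605056) = 1/(-23032387109/836234176) = -836234176/23032387109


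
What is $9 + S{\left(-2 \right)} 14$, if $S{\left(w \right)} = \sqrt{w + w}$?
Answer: $9 + 28 i \approx 9.0 + 28.0 i$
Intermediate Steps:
$S{\left(w \right)} = \sqrt{2} \sqrt{w}$ ($S{\left(w \right)} = \sqrt{2 w} = \sqrt{2} \sqrt{w}$)
$9 + S{\left(-2 \right)} 14 = 9 + \sqrt{2} \sqrt{-2} \cdot 14 = 9 + \sqrt{2} i \sqrt{2} \cdot 14 = 9 + 2 i 14 = 9 + 28 i$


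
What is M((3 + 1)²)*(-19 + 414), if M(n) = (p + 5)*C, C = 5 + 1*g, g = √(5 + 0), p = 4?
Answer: 17775 + 3555*√5 ≈ 25724.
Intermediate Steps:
g = √5 ≈ 2.2361
C = 5 + √5 (C = 5 + 1*√5 = 5 + √5 ≈ 7.2361)
M(n) = 45 + 9*√5 (M(n) = (4 + 5)*(5 + √5) = 9*(5 + √5) = 45 + 9*√5)
M((3 + 1)²)*(-19 + 414) = (45 + 9*√5)*(-19 + 414) = (45 + 9*√5)*395 = 17775 + 3555*√5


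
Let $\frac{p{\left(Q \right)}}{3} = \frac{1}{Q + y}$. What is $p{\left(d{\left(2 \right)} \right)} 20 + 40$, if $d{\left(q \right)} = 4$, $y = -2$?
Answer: $70$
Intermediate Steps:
$p{\left(Q \right)} = \frac{3}{-2 + Q}$ ($p{\left(Q \right)} = \frac{3}{Q - 2} = \frac{3}{-2 + Q}$)
$p{\left(d{\left(2 \right)} \right)} 20 + 40 = \frac{3}{-2 + 4} \cdot 20 + 40 = \frac{3}{2} \cdot 20 + 40 = 30 + 40 = 70$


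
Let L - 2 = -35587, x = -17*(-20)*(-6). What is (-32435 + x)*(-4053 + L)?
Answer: 1366520050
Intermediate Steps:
x = -2040 (x = 340*(-6) = -2040)
L = -35585 (L = 2 - 35587 = -35585)
(-32435 + x)*(-4053 + L) = (-32435 - 2040)*(-4053 - 35585) = -34475*(-39638) = 1366520050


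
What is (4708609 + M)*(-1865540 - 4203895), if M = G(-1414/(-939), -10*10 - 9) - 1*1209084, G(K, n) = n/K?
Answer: -30032936066240565/1414 ≈ -2.1240e+13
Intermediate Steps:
M = -1709747127/1414 (M = (-10*10 - 9)/((-1414/(-939))) - 1*1209084 = (-100 - 9)/((-1414*(-1/939))) - 1209084 = -109/1414/939 - 1209084 = -109*939/1414 - 1209084 = -102351/1414 - 1209084 = -1709747127/1414 ≈ -1.2092e+6)
(4708609 + M)*(-1865540 - 4203895) = (4708609 - 1709747127/1414)*(-1865540 - 4203895) = (4948225999/1414)*(-6069435) = -30032936066240565/1414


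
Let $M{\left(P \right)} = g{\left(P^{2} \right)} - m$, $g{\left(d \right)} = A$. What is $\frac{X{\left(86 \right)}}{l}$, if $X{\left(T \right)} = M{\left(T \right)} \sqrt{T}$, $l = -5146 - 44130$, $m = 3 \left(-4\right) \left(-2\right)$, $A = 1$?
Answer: $\frac{23 \sqrt{86}}{49276} \approx 0.0043285$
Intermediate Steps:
$g{\left(d \right)} = 1$
$m = 24$ ($m = \left(-12\right) \left(-2\right) = 24$)
$l = -49276$
$M{\left(P \right)} = -23$ ($M{\left(P \right)} = 1 - 24 = -23$)
$X{\left(T \right)} = - 23 \sqrt{T}$
$\frac{X{\left(86 \right)}}{l} = \frac{\left(-23\right) \sqrt{86}}{-49276} = - 23 \sqrt{86} \left(- \frac{1}{49276}\right) = \frac{23 \sqrt{86}}{49276}$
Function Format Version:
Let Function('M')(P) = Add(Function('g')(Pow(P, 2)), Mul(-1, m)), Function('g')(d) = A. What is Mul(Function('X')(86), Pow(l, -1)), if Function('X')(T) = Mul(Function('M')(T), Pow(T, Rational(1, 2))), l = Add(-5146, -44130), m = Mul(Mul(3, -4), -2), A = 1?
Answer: Mul(Rational(23, 49276), Pow(86, Rational(1, 2))) ≈ 0.0043285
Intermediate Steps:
Function('g')(d) = 1
m = 24 (m = Mul(-12, -2) = 24)
l = -49276
Function('M')(P) = -23 (Function('M')(P) = Add(1, Mul(-1, 24)) = Add(1, -24) = -23)
Function('X')(T) = Mul(-23, Pow(T, Rational(1, 2)))
Mul(Function('X')(86), Pow(l, -1)) = Mul(Mul(-23, Pow(86, Rational(1, 2))), Pow(-49276, -1)) = Mul(Mul(-23, Pow(86, Rational(1, 2))), Rational(-1, 49276)) = Mul(Rational(23, 49276), Pow(86, Rational(1, 2)))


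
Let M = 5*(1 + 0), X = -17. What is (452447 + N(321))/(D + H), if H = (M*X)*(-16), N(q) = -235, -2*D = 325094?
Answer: -452212/161187 ≈ -2.8055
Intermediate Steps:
D = -162547 (D = -1/2*325094 = -162547)
M = 5 (M = 5*1 = 5)
H = 1360 (H = (5*(-17))*(-16) = -85*(-16) = 1360)
(452447 + N(321))/(D + H) = (452447 - 235)/(-162547 + 1360) = 452212/(-161187) = 452212*(-1/161187) = -452212/161187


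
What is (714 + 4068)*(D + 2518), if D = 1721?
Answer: 20270898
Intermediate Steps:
(714 + 4068)*(D + 2518) = (714 + 4068)*(1721 + 2518) = 4782*4239 = 20270898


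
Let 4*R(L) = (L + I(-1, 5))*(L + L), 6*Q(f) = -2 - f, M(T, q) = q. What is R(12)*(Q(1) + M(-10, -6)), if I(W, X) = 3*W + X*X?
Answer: -1326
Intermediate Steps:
I(W, X) = X² + 3*W (I(W, X) = 3*W + X² = X² + 3*W)
Q(f) = -⅓ - f/6 (Q(f) = (-2 - f)/6 = -⅓ - f/6)
R(L) = L*(22 + L)/2 (R(L) = ((L + (5² + 3*(-1)))*(L + L))/4 = ((L + (25 - 3))*(2*L))/4 = ((L + 22)*(2*L))/4 = ((22 + L)*(2*L))/4 = (2*L*(22 + L))/4 = L*(22 + L)/2)
R(12)*(Q(1) + M(-10, -6)) = ((½)*12*(22 + 12))*((-⅓ - ⅙*1) - 6) = ((½)*12*34)*((-⅓ - ⅙) - 6) = 204*(-½ - 6) = 204*(-13/2) = -1326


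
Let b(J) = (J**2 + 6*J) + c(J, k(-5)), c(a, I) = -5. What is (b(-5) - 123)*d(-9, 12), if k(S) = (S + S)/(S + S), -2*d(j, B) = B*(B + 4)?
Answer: 12768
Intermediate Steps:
d(j, B) = -B*(4 + B)/2 (d(j, B) = -B*(B + 4)/2 = -B*(4 + B)/2)
k(S) = 1 (k(S) = (2*S)/((2*S)) = (2*S)*(1/(2*S)) = 1)
b(J) = -5 + J**2 + 6*J (b(J) = (J**2 + 6*J) - 5 = -5 + J**2 + 6*J)
(b(-5) - 123)*d(-9, 12) = ((-5 + (-5)**2 + 6*(-5)) - 123)*(-1/2*12*(4 + 12)) = ((-5 + 25 - 30) - 123)*(-1/2*12*16) = (-10 - 123)*(-96) = -133*(-96) = 12768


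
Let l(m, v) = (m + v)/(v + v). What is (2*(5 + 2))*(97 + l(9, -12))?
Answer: 5439/4 ≈ 1359.8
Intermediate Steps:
l(m, v) = (m + v)/(2*v) (l(m, v) = (m + v)/((2*v)) = (m + v)*(1/(2*v)) = (m + v)/(2*v))
(2*(5 + 2))*(97 + l(9, -12)) = (2*(5 + 2))*(97 + (1/2)*(9 - 12)/(-12)) = (2*7)*(97 + (1/2)*(-1/12)*(-3)) = 14*(97 + 1/8) = 14*(777/8) = 5439/4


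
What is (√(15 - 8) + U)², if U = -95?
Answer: (95 - √7)² ≈ 8529.3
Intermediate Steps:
(√(15 - 8) + U)² = (√(15 - 8) - 95)² = (√7 - 95)² = (-95 + √7)²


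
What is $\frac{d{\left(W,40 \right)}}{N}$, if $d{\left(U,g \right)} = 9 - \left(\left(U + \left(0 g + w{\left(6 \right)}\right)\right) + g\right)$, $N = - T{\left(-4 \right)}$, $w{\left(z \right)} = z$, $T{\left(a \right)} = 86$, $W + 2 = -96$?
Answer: $- \frac{61}{86} \approx -0.7093$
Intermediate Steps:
$W = -98$ ($W = -2 - 96 = -98$)
$N = -86$ ($N = \left(-1\right) 86 = -86$)
$d{\left(U,g \right)} = 3 - U - g$ ($d{\left(U,g \right)} = 9 - \left(\left(U + \left(0 g + 6\right)\right) + g\right) = 9 - \left(\left(U + \left(0 + 6\right)\right) + g\right) = 9 - \left(\left(U + 6\right) + g\right) = 9 - \left(\left(6 + U\right) + g\right) = 9 - \left(6 + U + g\right) = 3 - U - g$)
$\frac{d{\left(W,40 \right)}}{N} = \frac{3 - -98 - 40}{-86} = \left(3 + 98 - 40\right) \left(- \frac{1}{86}\right) = 61 \left(- \frac{1}{86}\right) = - \frac{61}{86}$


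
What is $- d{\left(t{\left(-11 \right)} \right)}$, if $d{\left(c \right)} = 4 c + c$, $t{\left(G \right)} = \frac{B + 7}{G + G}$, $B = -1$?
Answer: $\frac{15}{11} \approx 1.3636$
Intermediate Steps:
$t{\left(G \right)} = \frac{3}{G}$ ($t{\left(G \right)} = \frac{-1 + 7}{G + G} = \frac{6}{2 G} = 6 \frac{1}{2 G} = \frac{3}{G}$)
$d{\left(c \right)} = 5 c$
$- d{\left(t{\left(-11 \right)} \right)} = - 5 \frac{3}{-11} = - 5 \cdot 3 \left(- \frac{1}{11}\right) = - \frac{5 \left(-3\right)}{11} = \left(-1\right) \left(- \frac{15}{11}\right) = \frac{15}{11}$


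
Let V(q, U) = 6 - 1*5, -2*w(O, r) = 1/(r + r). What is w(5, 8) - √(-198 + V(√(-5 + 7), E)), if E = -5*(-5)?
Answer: -1/32 - I*√197 ≈ -0.03125 - 14.036*I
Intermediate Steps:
w(O, r) = -1/(4*r) (w(O, r) = -1/(2*(r + r)) = -1/(2*r)/2 = -1/(4*r))
E = 25
V(q, U) = 1 (V(q, U) = 6 - 5 = 1)
w(5, 8) - √(-198 + V(√(-5 + 7), E)) = -¼/8 - √(-198 + 1) = -¼*⅛ - √(-197) = -1/32 - I*√197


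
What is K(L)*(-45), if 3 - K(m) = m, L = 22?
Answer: 855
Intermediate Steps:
K(m) = 3 - m
K(L)*(-45) = (3 - 1*22)*(-45) = (3 - 22)*(-45) = -19*(-45) = 855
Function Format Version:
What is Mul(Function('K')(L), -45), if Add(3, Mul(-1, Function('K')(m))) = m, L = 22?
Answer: 855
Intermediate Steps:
Function('K')(m) = Add(3, Mul(-1, m))
Mul(Function('K')(L), -45) = Mul(Add(3, Mul(-1, 22)), -45) = Mul(Add(3, -22), -45) = Mul(-19, -45) = 855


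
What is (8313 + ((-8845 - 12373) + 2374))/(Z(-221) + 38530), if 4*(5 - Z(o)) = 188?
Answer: -10531/38488 ≈ -0.27362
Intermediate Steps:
Z(o) = -42 (Z(o) = 5 - 1/4*188 = 5 - 47 = -42)
(8313 + ((-8845 - 12373) + 2374))/(Z(-221) + 38530) = (8313 + ((-8845 - 12373) + 2374))/(-42 + 38530) = (8313 + (-21218 + 2374))/38488 = (8313 - 18844)*(1/38488) = -10531*1/38488 = -10531/38488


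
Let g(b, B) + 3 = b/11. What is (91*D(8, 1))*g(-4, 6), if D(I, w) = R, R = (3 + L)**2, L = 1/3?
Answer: -336700/99 ≈ -3401.0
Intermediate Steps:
L = 1/3 ≈ 0.33333
R = 100/9 (R = (3 + 1/3)**2 = (10/3)**2 = 100/9 ≈ 11.111)
D(I, w) = 100/9
g(b, B) = -3 + b/11
(91*D(8, 1))*g(-4, 6) = (91*(100/9))*(-3 + (1/11)*(-4)) = 9100*(-3 - 4/11)/9 = (9100/9)*(-37/11) = -336700/99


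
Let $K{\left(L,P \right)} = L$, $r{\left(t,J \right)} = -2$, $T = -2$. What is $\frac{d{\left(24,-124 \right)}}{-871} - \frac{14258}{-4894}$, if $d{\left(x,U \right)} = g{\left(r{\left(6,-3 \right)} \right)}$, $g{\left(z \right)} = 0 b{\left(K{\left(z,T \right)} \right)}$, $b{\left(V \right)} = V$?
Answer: $\frac{7129}{2447} \approx 2.9134$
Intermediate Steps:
$g{\left(z \right)} = 0$ ($g{\left(z \right)} = 0 z = 0$)
$d{\left(x,U \right)} = 0$
$\frac{d{\left(24,-124 \right)}}{-871} - \frac{14258}{-4894} = \frac{0}{-871} - \frac{14258}{-4894} = 0 \left(- \frac{1}{871}\right) - - \frac{7129}{2447} = 0 + \frac{7129}{2447} = \frac{7129}{2447}$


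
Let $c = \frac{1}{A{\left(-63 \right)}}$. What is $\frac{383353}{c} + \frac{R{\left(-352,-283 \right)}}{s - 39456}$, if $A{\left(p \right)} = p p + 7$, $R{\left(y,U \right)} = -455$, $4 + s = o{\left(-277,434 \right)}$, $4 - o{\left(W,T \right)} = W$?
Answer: $\frac{8531011922281}{5597} \approx 1.5242 \cdot 10^{9}$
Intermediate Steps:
$o{\left(W,T \right)} = 4 - W$
$s = 277$ ($s = -4 + \left(4 - -277\right) = -4 + \left(4 + 277\right) = -4 + 281 = 277$)
$A{\left(p \right)} = 7 + p^{2}$ ($A{\left(p \right)} = p^{2} + 7 = 7 + p^{2}$)
$c = \frac{1}{3976}$ ($c = \frac{1}{7 + \left(-63\right)^{2}} = \frac{1}{7 + 3969} = \frac{1}{3976} \approx 0.00025151$)
$\frac{383353}{c} + \frac{R{\left(-352,-283 \right)}}{s - 39456} = 383353 \frac{1}{\frac{1}{3976}} - \frac{455}{277 - 39456} = 383353 \cdot 3976 - \frac{455}{-39179} = 1524211528 - - \frac{65}{5597} = 1524211528 + \frac{65}{5597} = \frac{8531011922281}{5597}$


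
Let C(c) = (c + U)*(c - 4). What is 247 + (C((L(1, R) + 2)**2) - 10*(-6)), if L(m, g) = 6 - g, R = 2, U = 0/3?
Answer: 1459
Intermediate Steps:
U = 0 (U = 0*(1/3) = 0)
C(c) = c*(-4 + c) (C(c) = (c + 0)*(c - 4) = c*(-4 + c))
247 + (C((L(1, R) + 2)**2) - 10*(-6)) = 247 + (((6 - 1*2) + 2)**2*(-4 + ((6 - 1*2) + 2)**2) - 10*(-6)) = 247 + (((6 - 2) + 2)**2*(-4 + ((6 - 2) + 2)**2) + 60) = 247 + ((4 + 2)**2*(-4 + (4 + 2)**2) + 60) = 247 + (6**2*(-4 + 6**2) + 60) = 247 + (36*(-4 + 36) + 60) = 247 + (36*32 + 60) = 247 + (1152 + 60) = 247 + 1212 = 1459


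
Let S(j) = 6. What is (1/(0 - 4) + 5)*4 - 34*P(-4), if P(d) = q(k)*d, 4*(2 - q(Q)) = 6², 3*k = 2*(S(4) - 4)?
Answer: -933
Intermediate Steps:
k = 4/3 (k = (2*(6 - 4))/3 = (2*2)/3 = (⅓)*4 = 4/3 ≈ 1.3333)
q(Q) = -7 (q(Q) = 2 - ¼*6² = 2 - ¼*36 = 2 - 9 = -7)
P(d) = -7*d
(1/(0 - 4) + 5)*4 - 34*P(-4) = (1/(0 - 4) + 5)*4 - (-238)*(-4) = (1/(-4) + 5)*4 - 34*28 = (-¼ + 5)*4 - 952 = (19/4)*4 - 952 = 19 - 952 = -933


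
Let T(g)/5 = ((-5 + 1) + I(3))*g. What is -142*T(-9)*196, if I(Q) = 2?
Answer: -2504880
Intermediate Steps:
T(g) = -10*g (T(g) = 5*(((-5 + 1) + 2)*g) = 5*((-4 + 2)*g) = 5*(-2*g) = -10*g)
-142*T(-9)*196 = -(-1420)*(-9)*196 = -142*90*196 = -12780*196 = -2504880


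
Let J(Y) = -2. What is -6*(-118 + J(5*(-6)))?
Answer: 720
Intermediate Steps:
-6*(-118 + J(5*(-6))) = -6*(-118 - 2) = -6*(-120) = 720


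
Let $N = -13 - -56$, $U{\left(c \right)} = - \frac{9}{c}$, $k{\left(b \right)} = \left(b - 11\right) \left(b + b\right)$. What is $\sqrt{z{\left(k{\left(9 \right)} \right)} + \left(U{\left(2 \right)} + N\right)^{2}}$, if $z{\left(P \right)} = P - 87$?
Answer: $\frac{\sqrt{5437}}{2} \approx 36.868$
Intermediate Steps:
$k{\left(b \right)} = 2 b \left(-11 + b\right)$ ($k{\left(b \right)} = \left(-11 + b\right) 2 b = 2 b \left(-11 + b\right)$)
$z{\left(P \right)} = -87 + P$
$N = 43$ ($N = -13 + 56 = 43$)
$\sqrt{z{\left(k{\left(9 \right)} \right)} + \left(U{\left(2 \right)} + N\right)^{2}} = \sqrt{\left(-87 + 2 \cdot 9 \left(-11 + 9\right)\right) + \left(- \frac{9}{2} + 43\right)^{2}} = \sqrt{\left(-87 + 2 \cdot 9 \left(-2\right)\right) + \left(\left(-9\right) \frac{1}{2} + 43\right)^{2}} = \sqrt{\left(-87 - 36\right) + \left(- \frac{9}{2} + 43\right)^{2}} = \sqrt{-123 + \left(\frac{77}{2}\right)^{2}} = \sqrt{-123 + \frac{5929}{4}} = \sqrt{\frac{5437}{4}} = \frac{\sqrt{5437}}{2}$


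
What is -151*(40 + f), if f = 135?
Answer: -26425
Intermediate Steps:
-151*(40 + f) = -151*(40 + 135) = -151*175 = -26425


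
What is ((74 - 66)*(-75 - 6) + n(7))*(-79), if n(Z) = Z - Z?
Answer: 51192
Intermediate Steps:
n(Z) = 0
((74 - 66)*(-75 - 6) + n(7))*(-79) = ((74 - 66)*(-75 - 6) + 0)*(-79) = (8*(-81) + 0)*(-79) = (-648 + 0)*(-79) = -648*(-79) = 51192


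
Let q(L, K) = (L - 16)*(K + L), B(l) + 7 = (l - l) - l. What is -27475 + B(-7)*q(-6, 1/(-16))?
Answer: -27475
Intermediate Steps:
B(l) = -7 - l (B(l) = -7 + ((l - l) - l) = -7 + (0 - l) = -7 - l)
q(L, K) = (-16 + L)*(K + L)
-27475 + B(-7)*q(-6, 1/(-16)) = -27475 + (-7 - 1*(-7))*((-6)² - 16/(-16) - 16*(-6) - 6/(-16)) = -27475 + (-7 + 7)*(36 - 16*(-1/16) + 96 - 1/16*(-6)) = -27475 + 0*(36 + 1 + 96 + 3/8) = -27475 + 0*(1067/8) = -27475 + 0 = -27475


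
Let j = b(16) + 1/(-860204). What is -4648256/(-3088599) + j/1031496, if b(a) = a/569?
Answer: 782258091338480954827/519782368889992831968 ≈ 1.5050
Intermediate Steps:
b(a) = a/569 (b(a) = a*(1/569) = a/569)
j = 13762695/489456076 (j = (1/569)*16 + 1/(-860204) = 16/569 - 1/860204 = 13762695/489456076 ≈ 0.028118)
-4648256/(-3088599) + j/1031496 = -4648256/(-3088599) + (13762695/489456076)/1031496 = -4648256*(-1/3088599) + (13762695/489456076)*(1/1031496) = 4648256/3088599 + 4587565/168290661523232 = 782258091338480954827/519782368889992831968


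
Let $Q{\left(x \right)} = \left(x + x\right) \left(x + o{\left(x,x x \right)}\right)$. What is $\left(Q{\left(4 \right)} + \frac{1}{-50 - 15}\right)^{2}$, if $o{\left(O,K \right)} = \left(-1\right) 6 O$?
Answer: $\frac{108180801}{4225} \approx 25605.0$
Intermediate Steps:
$o{\left(O,K \right)} = - 6 O$
$Q{\left(x \right)} = - 10 x^{2}$ ($Q{\left(x \right)} = \left(x + x\right) \left(x - 6 x\right) = 2 x \left(- 5 x\right) = - 10 x^{2}$)
$\left(Q{\left(4 \right)} + \frac{1}{-50 - 15}\right)^{2} = \left(- 10 \cdot 4^{2} + \frac{1}{-50 - 15}\right)^{2} = \left(\left(-10\right) 16 + \frac{1}{-65}\right)^{2} = \left(-160 - \frac{1}{65}\right)^{2} = \left(- \frac{10401}{65}\right)^{2} = \frac{108180801}{4225}$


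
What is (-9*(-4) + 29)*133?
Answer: 8645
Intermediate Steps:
(-9*(-4) + 29)*133 = (36 + 29)*133 = 65*133 = 8645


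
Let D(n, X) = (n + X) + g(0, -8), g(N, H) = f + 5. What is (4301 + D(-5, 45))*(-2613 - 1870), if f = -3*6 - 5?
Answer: -19380009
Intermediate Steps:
f = -23 (f = -18 - 5 = -23)
g(N, H) = -18 (g(N, H) = -23 + 5 = -18)
D(n, X) = -18 + X + n (D(n, X) = (n + X) - 18 = (X + n) - 18 = -18 + X + n)
(4301 + D(-5, 45))*(-2613 - 1870) = (4301 + (-18 + 45 - 5))*(-2613 - 1870) = (4301 + 22)*(-4483) = 4323*(-4483) = -19380009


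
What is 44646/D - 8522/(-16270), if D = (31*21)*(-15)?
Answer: -3062729/756555 ≈ -4.0483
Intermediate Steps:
D = -9765 (D = 651*(-15) = -9765)
44646/D - 8522/(-16270) = 44646/(-9765) - 8522/(-16270) = 44646*(-1/9765) - 8522*(-1/16270) = -2126/465 + 4261/8135 = -3062729/756555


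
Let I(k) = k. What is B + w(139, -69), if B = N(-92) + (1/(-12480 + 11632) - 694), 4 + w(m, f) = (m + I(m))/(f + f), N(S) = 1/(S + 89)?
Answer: -13659607/19504 ≈ -700.35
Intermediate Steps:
N(S) = 1/(89 + S)
w(m, f) = -4 + m/f (w(m, f) = -4 + (m + m)/(f + f) = -4 + (2*m)/((2*f)) = -4 + (2*m)*(1/(2*f)) = -4 + m/f)
B = -1766387/2544 (B = 1/(89 - 92) + (1/(-12480 + 11632) - 694) = 1/(-3) + (1/(-848) - 694) = -⅓ + (-1/848 - 694) = -⅓ - 588513/848 = -1766387/2544 ≈ -694.33)
B + w(139, -69) = -1766387/2544 + (-4 + 139/(-69)) = -1766387/2544 + (-4 + 139*(-1/69)) = -1766387/2544 + (-4 - 139/69) = -1766387/2544 - 415/69 = -13659607/19504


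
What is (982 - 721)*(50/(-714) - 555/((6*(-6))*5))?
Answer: 374361/476 ≈ 786.47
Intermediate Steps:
(982 - 721)*(50/(-714) - 555/((6*(-6))*5)) = 261*(50*(-1/714) - 555/((-36*5))) = 261*(-25/357 - 555/(-180)) = 261*(-25/357 - 555*(-1/180)) = 261*(-25/357 + 37/12) = 261*(4303/1428) = 374361/476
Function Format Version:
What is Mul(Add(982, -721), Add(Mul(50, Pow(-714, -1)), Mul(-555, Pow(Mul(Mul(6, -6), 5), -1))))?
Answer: Rational(374361, 476) ≈ 786.47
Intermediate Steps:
Mul(Add(982, -721), Add(Mul(50, Pow(-714, -1)), Mul(-555, Pow(Mul(Mul(6, -6), 5), -1)))) = Mul(261, Add(Mul(50, Rational(-1, 714)), Mul(-555, Pow(Mul(-36, 5), -1)))) = Mul(261, Add(Rational(-25, 357), Mul(-555, Pow(-180, -1)))) = Mul(261, Add(Rational(-25, 357), Mul(-555, Rational(-1, 180)))) = Mul(261, Add(Rational(-25, 357), Rational(37, 12))) = Mul(261, Rational(4303, 1428)) = Rational(374361, 476)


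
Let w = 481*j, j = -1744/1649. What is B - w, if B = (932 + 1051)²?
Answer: 6485183425/1649 ≈ 3.9328e+6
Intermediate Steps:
j = -1744/1649 (j = -1744*1/1649 = -1744/1649 ≈ -1.0576)
w = -838864/1649 (w = 481*(-1744/1649) = -838864/1649 ≈ -508.71)
B = 3932289 (B = 1983² = 3932289)
B - w = 3932289 - 1*(-838864/1649) = 3932289 + 838864/1649 = 6485183425/1649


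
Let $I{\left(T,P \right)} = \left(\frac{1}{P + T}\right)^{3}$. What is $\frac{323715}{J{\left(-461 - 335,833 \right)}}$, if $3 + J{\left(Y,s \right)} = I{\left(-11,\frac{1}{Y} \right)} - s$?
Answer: $- \frac{217384649278515495}{561400398700084} \approx -387.22$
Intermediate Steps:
$I{\left(T,P \right)} = \frac{1}{\left(P + T\right)^{3}}$
$J{\left(Y,s \right)} = -3 + \frac{1}{\left(-11 + \frac{1}{Y}\right)^{3}} - s$ ($J{\left(Y,s \right)} = -3 - \left(s - \frac{1}{\left(\frac{1}{Y} - 11\right)^{3}}\right) = -3 - \left(s - \frac{1}{\left(-11 + \frac{1}{Y}\right)^{3}}\right) = -3 + \frac{1}{\left(-11 + \frac{1}{Y}\right)^{3}} - s$)
$\frac{323715}{J{\left(-461 - 335,833 \right)}} = \frac{323715}{-3 - 833 - \frac{\left(-461 - 335\right)^{3}}{\left(-1 + 11 \left(-461 - 335\right)\right)^{3}}} = \frac{323715}{-3 - 833 - \frac{\left(-796\right)^{3}}{\left(-1 + 11 \left(-796\right)\right)^{3}}} = \frac{323715}{-3 - 833 - - \frac{504358336}{\left(-1 - 8756\right)^{3}}} = \frac{323715}{-3 - 833 - - \frac{504358336}{-671530974093}} = \frac{323715}{-3 - 833 - \left(-504358336\right) \left(- \frac{1}{671530974093}\right)} = \frac{323715}{-3 - 833 - \frac{504358336}{671530974093}} = \frac{323715}{- \frac{561400398700084}{671530974093}} = 323715 \left(- \frac{671530974093}{561400398700084}\right) = - \frac{217384649278515495}{561400398700084}$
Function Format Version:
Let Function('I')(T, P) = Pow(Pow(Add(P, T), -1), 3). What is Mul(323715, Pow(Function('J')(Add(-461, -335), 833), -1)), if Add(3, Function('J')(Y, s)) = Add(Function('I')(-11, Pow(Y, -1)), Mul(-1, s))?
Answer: Rational(-217384649278515495, 561400398700084) ≈ -387.22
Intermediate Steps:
Function('I')(T, P) = Pow(Add(P, T), -3)
Function('J')(Y, s) = Add(-3, Pow(Add(-11, Pow(Y, -1)), -3), Mul(-1, s)) (Function('J')(Y, s) = Add(-3, Add(Pow(Add(Pow(Y, -1), -11), -3), Mul(-1, s))) = Add(-3, Add(Pow(Add(-11, Pow(Y, -1)), -3), Mul(-1, s))) = Add(-3, Pow(Add(-11, Pow(Y, -1)), -3), Mul(-1, s)))
Mul(323715, Pow(Function('J')(Add(-461, -335), 833), -1)) = Mul(323715, Pow(Add(-3, Mul(-1, 833), Mul(-1, Pow(Add(-461, -335), 3), Pow(Add(-1, Mul(11, Add(-461, -335))), -3))), -1)) = Mul(323715, Pow(Add(-3, -833, Mul(-1, Pow(-796, 3), Pow(Add(-1, Mul(11, -796)), -3))), -1)) = Mul(323715, Pow(Add(-3, -833, Mul(-1, -504358336, Pow(Add(-1, -8756), -3))), -1)) = Mul(323715, Pow(Add(-3, -833, Mul(-1, -504358336, Pow(-8757, -3))), -1)) = Mul(323715, Pow(Add(-3, -833, Mul(-1, -504358336, Rational(-1, 671530974093))), -1)) = Mul(323715, Pow(Add(-3, -833, Rational(-504358336, 671530974093)), -1)) = Mul(323715, Pow(Rational(-561400398700084, 671530974093), -1)) = Mul(323715, Rational(-671530974093, 561400398700084)) = Rational(-217384649278515495, 561400398700084)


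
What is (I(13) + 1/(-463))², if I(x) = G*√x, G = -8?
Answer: 178355009/214369 + 16*√13/463 ≈ 832.13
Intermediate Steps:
I(x) = -8*√x
(I(13) + 1/(-463))² = (-8*√13 + 1/(-463))² = (-8*√13 - 1/463)² = (-1/463 - 8*√13)²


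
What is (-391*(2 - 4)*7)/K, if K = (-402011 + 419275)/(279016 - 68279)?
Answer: 6949243/104 ≈ 66820.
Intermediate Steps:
K = 208/2539 (K = 17264/210737 = 17264*(1/210737) = 208/2539 ≈ 0.081922)
(-391*(2 - 4)*7)/K = (-391*(2 - 4)*7)/(208/2539) = -(-782)*7*(2539/208) = -391*(-14)*(2539/208) = 5474*(2539/208) = 6949243/104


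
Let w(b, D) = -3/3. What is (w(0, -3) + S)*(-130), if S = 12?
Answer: -1430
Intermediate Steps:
w(b, D) = -1 (w(b, D) = -3*⅓ = -1)
(w(0, -3) + S)*(-130) = (-1 + 12)*(-130) = 11*(-130) = -1430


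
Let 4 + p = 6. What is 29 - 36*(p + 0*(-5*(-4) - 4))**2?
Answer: -115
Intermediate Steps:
p = 2 (p = -4 + 6 = 2)
29 - 36*(p + 0*(-5*(-4) - 4))**2 = 29 - 36*(2 + 0*(-5*(-4) - 4))**2 = 29 - 36*(2 + 0*(20 - 4))**2 = 29 - 36*(2 + 0*16)**2 = 29 - 36*(2 + 0)**2 = 29 - 36*2**2 = 29 - 36*4 = 29 - 144 = -115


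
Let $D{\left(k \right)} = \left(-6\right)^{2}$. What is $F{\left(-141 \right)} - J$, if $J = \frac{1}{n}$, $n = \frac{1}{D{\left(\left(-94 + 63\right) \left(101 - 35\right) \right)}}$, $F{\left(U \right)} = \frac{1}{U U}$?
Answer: $- \frac{715715}{19881} \approx -36.0$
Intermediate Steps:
$F{\left(U \right)} = \frac{1}{U^{2}}$
$D{\left(k \right)} = 36$
$n = \frac{1}{36} \approx 0.027778$
$J = 36$ ($J = \frac{1}{\frac{1}{36}} = 36$)
$F{\left(-141 \right)} - J = \frac{1}{19881} - 36 = - \frac{715715}{19881}$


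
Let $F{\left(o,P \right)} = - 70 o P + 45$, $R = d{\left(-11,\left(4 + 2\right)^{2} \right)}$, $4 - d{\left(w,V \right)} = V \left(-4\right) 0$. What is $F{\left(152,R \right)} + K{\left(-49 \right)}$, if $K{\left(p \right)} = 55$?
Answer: $-42460$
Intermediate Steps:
$d{\left(w,V \right)} = 4$ ($d{\left(w,V \right)} = 4 - V \left(-4\right) 0 = 4 - - 4 V 0 = 4 - 0 = 4 + 0 = 4$)
$R = 4$
$F{\left(o,P \right)} = 45 - 70 P o$ ($F{\left(o,P \right)} = - 70 P o + 45 = 45 - 70 P o$)
$F{\left(152,R \right)} + K{\left(-49 \right)} = \left(45 - 280 \cdot 152\right) + 55 = \left(45 - 42560\right) + 55 = -42515 + 55 = -42460$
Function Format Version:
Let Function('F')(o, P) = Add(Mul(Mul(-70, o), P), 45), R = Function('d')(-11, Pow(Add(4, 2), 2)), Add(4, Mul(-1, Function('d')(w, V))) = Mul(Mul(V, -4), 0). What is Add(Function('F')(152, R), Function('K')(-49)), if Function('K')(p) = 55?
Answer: -42460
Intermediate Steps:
Function('d')(w, V) = 4 (Function('d')(w, V) = Add(4, Mul(-1, Mul(Mul(V, -4), 0))) = Add(4, Mul(-1, Mul(Mul(-4, V), 0))) = Add(4, Mul(-1, 0)) = Add(4, 0) = 4)
R = 4
Function('F')(o, P) = Add(45, Mul(-70, P, o)) (Function('F')(o, P) = Add(Mul(-70, P, o), 45) = Add(45, Mul(-70, P, o)))
Add(Function('F')(152, R), Function('K')(-49)) = Add(Add(45, Mul(-70, 4, 152)), 55) = Add(Add(45, -42560), 55) = Add(-42515, 55) = -42460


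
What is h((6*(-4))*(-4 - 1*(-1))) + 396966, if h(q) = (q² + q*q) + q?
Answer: 407406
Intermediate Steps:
h(q) = q + 2*q² (h(q) = (q² + q²) + q = 2*q² + q = q + 2*q²)
h((6*(-4))*(-4 - 1*(-1))) + 396966 = ((6*(-4))*(-4 - 1*(-1)))*(1 + 2*((6*(-4))*(-4 - 1*(-1)))) + 396966 = (-24*(-4 + 1))*(1 + 2*(-24*(-4 + 1))) + 396966 = (-24*(-3))*(1 + 2*(-24*(-3))) + 396966 = 72*(1 + 2*72) + 396966 = 72*(1 + 144) + 396966 = 72*145 + 396966 = 10440 + 396966 = 407406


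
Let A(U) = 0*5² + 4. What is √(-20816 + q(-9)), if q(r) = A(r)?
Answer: 22*I*√43 ≈ 144.26*I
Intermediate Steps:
A(U) = 4 (A(U) = 0*25 + 4 = 0 + 4 = 4)
q(r) = 4
√(-20816 + q(-9)) = √(-20816 + 4) = √(-20812) = 22*I*√43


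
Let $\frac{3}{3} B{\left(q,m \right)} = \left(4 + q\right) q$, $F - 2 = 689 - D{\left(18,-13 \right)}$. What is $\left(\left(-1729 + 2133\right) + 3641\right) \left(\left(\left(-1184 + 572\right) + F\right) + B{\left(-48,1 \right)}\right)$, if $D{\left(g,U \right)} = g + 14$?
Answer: $8733155$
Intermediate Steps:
$D{\left(g,U \right)} = 14 + g$
$F = 659$ ($F = 2 + \left(689 - \left(14 + 18\right)\right) = 2 + \left(689 - 32\right) = 2 + 657 = 659$)
$B{\left(q,m \right)} = q \left(4 + q\right)$ ($B{\left(q,m \right)} = \left(4 + q\right) q = q \left(4 + q\right)$)
$\left(\left(-1729 + 2133\right) + 3641\right) \left(\left(\left(-1184 + 572\right) + F\right) + B{\left(-48,1 \right)}\right) = \left(\left(-1729 + 2133\right) + 3641\right) \left(\left(\left(-1184 + 572\right) + 659\right) - 48 \left(4 - 48\right)\right) = \left(404 + 3641\right) \left(\left(-612 + 659\right) - -2112\right) = 4045 \left(47 + 2112\right) = 4045 \cdot 2159 = 8733155$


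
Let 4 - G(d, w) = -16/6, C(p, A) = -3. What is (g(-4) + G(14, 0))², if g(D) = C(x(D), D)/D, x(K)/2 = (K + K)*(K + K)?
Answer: 7921/144 ≈ 55.007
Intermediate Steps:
x(K) = 8*K² (x(K) = 2*((K + K)*(K + K)) = 2*((2*K)*(2*K)) = 2*(4*K²) = 8*K²)
G(d, w) = 20/3 (G(d, w) = 4 - (-16)/6 = 4 - 1*(-8/3) = 4 + 8/3 = 20/3)
g(D) = -3/D
(g(-4) + G(14, 0))² = (-3/(-4) + 20/3)² = (-3*(-¼) + 20/3)² = (¾ + 20/3)² = (89/12)² = 7921/144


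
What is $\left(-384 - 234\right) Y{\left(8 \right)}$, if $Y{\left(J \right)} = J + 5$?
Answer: $-8034$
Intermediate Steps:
$Y{\left(J \right)} = 5 + J$
$\left(-384 - 234\right) Y{\left(8 \right)} = \left(-384 - 234\right) \left(5 + 8\right) = \left(-618\right) 13 = -8034$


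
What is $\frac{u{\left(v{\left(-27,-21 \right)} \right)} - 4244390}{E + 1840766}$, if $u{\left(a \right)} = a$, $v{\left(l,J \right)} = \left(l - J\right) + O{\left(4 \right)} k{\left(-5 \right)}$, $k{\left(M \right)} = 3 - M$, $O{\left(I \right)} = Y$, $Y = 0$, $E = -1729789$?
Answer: $- \frac{4244396}{110977} \approx -38.246$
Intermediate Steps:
$O{\left(I \right)} = 0$
$v{\left(l,J \right)} = l - J$ ($v{\left(l,J \right)} = \left(l - J\right) + 0 \left(3 - -5\right) = \left(l - J\right) + 0 \left(3 + 5\right) = \left(l - J\right) + 0 \cdot 8 = \left(l - J\right) + 0 = l - J$)
$\frac{u{\left(v{\left(-27,-21 \right)} \right)} - 4244390}{E + 1840766} = \frac{\left(-27 - -21\right) - 4244390}{-1729789 + 1840766} = \frac{\left(-27 + 21\right) - 4244390}{110977} = \left(-6 - 4244390\right) \frac{1}{110977} = \left(-4244396\right) \frac{1}{110977} = - \frac{4244396}{110977}$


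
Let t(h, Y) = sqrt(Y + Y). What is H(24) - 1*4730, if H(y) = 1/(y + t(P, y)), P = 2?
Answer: -104059/22 - sqrt(3)/132 ≈ -4730.0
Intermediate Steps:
t(h, Y) = sqrt(2)*sqrt(Y) (t(h, Y) = sqrt(2*Y) = sqrt(2)*sqrt(Y))
H(y) = 1/(y + sqrt(2)*sqrt(y))
H(24) - 1*4730 = 1/(24 + sqrt(2)*sqrt(24)) - 1*4730 = 1/(24 + sqrt(2)*(2*sqrt(6))) - 4730 = 1/(24 + 4*sqrt(3)) - 4730 = -4730 + 1/(24 + 4*sqrt(3))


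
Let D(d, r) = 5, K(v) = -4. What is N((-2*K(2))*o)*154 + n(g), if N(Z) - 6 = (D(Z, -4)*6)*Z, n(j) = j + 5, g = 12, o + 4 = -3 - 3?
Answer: -368659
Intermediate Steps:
o = -10 (o = -4 + (-3 - 3) = -4 - 6 = -10)
n(j) = 5 + j
N(Z) = 6 + 30*Z (N(Z) = 6 + (5*6)*Z = 6 + 30*Z)
N((-2*K(2))*o)*154 + n(g) = (6 + 30*(-2*(-4)*(-10)))*154 + (5 + 12) = (6 + 30*(8*(-10)))*154 + 17 = (6 + 30*(-80))*154 + 17 = (6 - 2400)*154 + 17 = -2394*154 + 17 = -368676 + 17 = -368659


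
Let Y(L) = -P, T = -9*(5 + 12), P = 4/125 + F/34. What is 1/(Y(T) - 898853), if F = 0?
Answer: -125/112356629 ≈ -1.1125e-6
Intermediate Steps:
P = 4/125 (P = 4/125 + 0/34 = 4*(1/125) + 0*(1/34) = 4/125 + 0 = 4/125 ≈ 0.032000)
T = -153 (T = -9*17 = -153)
Y(L) = -4/125 (Y(L) = -1*4/125 = -4/125)
1/(Y(T) - 898853) = 1/(-4/125 - 898853) = 1/(-112356629/125) = -125/112356629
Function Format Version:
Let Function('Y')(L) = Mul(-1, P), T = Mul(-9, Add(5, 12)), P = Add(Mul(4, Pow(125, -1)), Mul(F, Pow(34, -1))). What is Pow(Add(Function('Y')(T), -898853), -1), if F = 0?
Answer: Rational(-125, 112356629) ≈ -1.1125e-6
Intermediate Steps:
P = Rational(4, 125) (P = Add(Mul(4, Pow(125, -1)), Mul(0, Pow(34, -1))) = Add(Mul(4, Rational(1, 125)), Mul(0, Rational(1, 34))) = Add(Rational(4, 125), 0) = Rational(4, 125) ≈ 0.032000)
T = -153 (T = Mul(-9, 17) = -153)
Function('Y')(L) = Rational(-4, 125) (Function('Y')(L) = Mul(-1, Rational(4, 125)) = Rational(-4, 125))
Pow(Add(Function('Y')(T), -898853), -1) = Pow(Add(Rational(-4, 125), -898853), -1) = Pow(Rational(-112356629, 125), -1) = Rational(-125, 112356629)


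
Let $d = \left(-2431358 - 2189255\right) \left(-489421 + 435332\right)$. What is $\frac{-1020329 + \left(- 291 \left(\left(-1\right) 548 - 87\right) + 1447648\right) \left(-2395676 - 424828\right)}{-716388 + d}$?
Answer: $- \frac{4604284826561}{249923620169} \approx -18.423$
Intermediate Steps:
$d = 249924336557$ ($d = \left(-4620613\right) \left(-54089\right) = 249924336557$)
$\frac{-1020329 + \left(- 291 \left(\left(-1\right) 548 - 87\right) + 1447648\right) \left(-2395676 - 424828\right)}{-716388 + d} = \frac{-1020329 + \left(- 291 \left(\left(-1\right) 548 - 87\right) + 1447648\right) \left(-2395676 - 424828\right)}{-716388 + 249924336557} = \frac{-1020329 + \left(- 291 \left(-548 - 87\right) + 1447648\right) \left(-2820504\right)}{249923620169} = \left(-1020329 + \left(\left(-291\right) \left(-635\right) + 1447648\right) \left(-2820504\right)\right) \frac{1}{249923620169} = \left(-1020329 + \left(184785 + 1447648\right) \left(-2820504\right)\right) \frac{1}{249923620169} = \left(-1020329 + 1632433 \left(-2820504\right)\right) \frac{1}{249923620169} = \left(-1020329 - 4604283806232\right) \frac{1}{249923620169} = \left(-4604284826561\right) \frac{1}{249923620169} = - \frac{4604284826561}{249923620169}$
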